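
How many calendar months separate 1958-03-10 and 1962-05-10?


From March 1958 to May 1962
4 years * 12 = 48 months, plus 2 months = 50

50 months


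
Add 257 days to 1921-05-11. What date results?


Start: 1921-05-11, add 257 days
May 1921 has 31 days: 31 - 11 = 20 days to May 31 -> 237 left
June 1921 has 30 days -> 207 left
July 1921 has 31 days -> 176 left
August 1921 has 31 days -> 145 left
September 1921 has 30 days -> 115 left
October 1921 has 31 days -> 84 left
November 1921 has 30 days -> 54 left
December 1921 has 31 days -> 23 left
January 1922: 23 <= 31 -> lands on January 23

Result: 1922-01-23


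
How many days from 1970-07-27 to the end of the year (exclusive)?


Day of year: 208 of 365
Remaining = 365 - 208

157 days


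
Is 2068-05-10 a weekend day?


Anchor: Jan 1, 2068. With p = 2068 - 1 = 2067: (p + p//4 - p//100 + p//400) mod 7 = (2067 + 516 - 20 + 5) mod 7 = 2568 mod 7 = 6 -> Sunday (Mon=0 ... Sun=6)
Day of year: 131; offset = 130
Weekday index = (6 + 130) mod 7 = 3 -> Thursday
Weekend days: Saturday, Sunday

No


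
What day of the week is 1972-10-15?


Date: October 15, 1972
Anchor: Jan 1, 1972. With p = 1972 - 1 = 1971: (p + p//4 - p//100 + p//400) mod 7 = (1971 + 492 - 19 + 4) mod 7 = 2448 mod 7 = 5 -> Saturday (Mon=0 ... Sun=6)
Days before October (Jan-Sep): 274; offset = 274 + 15 - 1 = 288
Weekday index = (5 + 288) mod 7 = 6

Day of the week: Sunday


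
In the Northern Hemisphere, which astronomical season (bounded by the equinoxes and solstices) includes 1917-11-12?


Date: November 12
Astronomical Autumn (approx.; exact equinox/solstice day varies by year): September 22 to December 20
November 12 falls within the Autumn window

Autumn


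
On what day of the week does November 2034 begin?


Target: November 1, 2034
Anchor: Jan 1, 2034. With p = 2034 - 1 = 2033: (p + p//4 - p//100 + p//400) mod 7 = (2033 + 508 - 20 + 5) mod 7 = 2526 mod 7 = 6 -> Sunday (Mon=0 ... Sun=6)
Days before November (Jan-Oct): 304 days
Weekday index = (6 + 304) mod 7 = 2

Wednesday


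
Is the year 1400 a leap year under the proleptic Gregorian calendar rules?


Gregorian leap year rule: divisible by 4, but not by 100, unless also by 400.
1400 is divisible by 100 but not 400 -> not a leap year

No


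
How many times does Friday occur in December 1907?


December 1907 has 31 days
Anchor: Jan 1, 1907. With p = 1907 - 1 = 1906: (p + p//4 - p//100 + p//400) mod 7 = (1906 + 476 - 19 + 4) mod 7 = 2367 mod 7 = 1 -> Tuesday (Mon=0 ... Sun=6)
Days before December (Jan-Nov): 334; December 1 index = (1 + 334) mod 7 = 6 -> Sunday
First Friday is December 6
Fridays: 6, 13, 20, 27

4 Fridays


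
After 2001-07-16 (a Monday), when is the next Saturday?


Current: Monday
Target: Saturday
Days ahead: 5

Next Saturday: 2001-07-21


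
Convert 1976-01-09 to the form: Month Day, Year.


ISO 1976-01-09 parses as year=1976, month=01, day=09
Month 1 -> January

January 9, 1976


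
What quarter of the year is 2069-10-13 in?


Month: October (month 10)
Q1: Jan-Mar, Q2: Apr-Jun, Q3: Jul-Sep, Q4: Oct-Dec

Q4


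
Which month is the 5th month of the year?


Month 5 of 12

May


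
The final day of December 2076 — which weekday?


December 2076 has 31 days
Anchor: Jan 1, 2076. With p = 2076 - 1 = 2075: (p + p//4 - p//100 + p//400) mod 7 = (2075 + 518 - 20 + 5) mod 7 = 2578 mod 7 = 2 -> Wednesday (Mon=0 ... Sun=6)
Days before December (Jan-Nov): 335; December 1 index = (2 + 335) mod 7 = 1 -> Tuesday
Last day offset: 31 - 1 = 30 days
Weekday index = (1 + 30) mod 7 = 3

Thursday, December 31


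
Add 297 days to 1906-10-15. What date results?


Start: 1906-10-15, add 297 days
October 1906 has 31 days: 31 - 15 = 16 days to October 31 -> 281 left
November 1906 has 30 days -> 251 left
December 1906 has 31 days -> 220 left
January 1907 has 31 days -> 189 left
February 1907 has 28 days -> 161 left
March 1907 has 31 days -> 130 left
April 1907 has 30 days -> 100 left
May 1907 has 31 days -> 69 left
June 1907 has 30 days -> 39 left
July 1907 has 31 days -> 8 left
August 1907: 8 <= 31 -> lands on August 8

Result: 1907-08-08


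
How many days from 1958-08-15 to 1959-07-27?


From 1958-08-15 to 1959-07-27
1958-08-15: days before August = 31 + 28 + 31 + 30 + 31 + 30 + 31 = 212 (1958 is not a leap year); day of year = 212 + 15 = 227
1959-07-27: days before July = 31 + 28 + 31 + 30 + 31 + 30 = 181 (1959 is not a leap year); day of year = 181 + 27 = 208
Rest of 1958: 365 - 227 = 138
Total = 138 + 208 = 346

346 days


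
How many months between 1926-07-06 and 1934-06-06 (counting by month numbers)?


From July 1926 to June 1934
8 years * 12 = 96 months, minus 1 month = 95

95 months


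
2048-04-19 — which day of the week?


Date: April 19, 2048
Anchor: Jan 1, 2048. With p = 2048 - 1 = 2047: (p + p//4 - p//100 + p//400) mod 7 = (2047 + 511 - 20 + 5) mod 7 = 2543 mod 7 = 2 -> Wednesday (Mon=0 ... Sun=6)
Days before April (Jan-Mar): 91; offset = 91 + 19 - 1 = 109
Weekday index = (2 + 109) mod 7 = 6

Day of the week: Sunday


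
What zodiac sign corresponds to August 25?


Date: August 25
Conventional tropical zodiac dates: Virgo from August 23 onward; Libra starts September 23
August 25 falls within the Virgo range

Virgo


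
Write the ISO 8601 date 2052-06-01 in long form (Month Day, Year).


ISO 2052-06-01 parses as year=2052, month=06, day=01
Month 6 -> June

June 1, 2052


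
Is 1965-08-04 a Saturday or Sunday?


Anchor: Jan 1, 1965. With p = 1965 - 1 = 1964: (p + p//4 - p//100 + p//400) mod 7 = (1964 + 491 - 19 + 4) mod 7 = 2440 mod 7 = 4 -> Friday (Mon=0 ... Sun=6)
Day of year: 216; offset = 215
Weekday index = (4 + 215) mod 7 = 2 -> Wednesday
Weekend days: Saturday, Sunday

No


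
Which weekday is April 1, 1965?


Target: April 1, 1965
Anchor: Jan 1, 1965. With p = 1965 - 1 = 1964: (p + p//4 - p//100 + p//400) mod 7 = (1964 + 491 - 19 + 4) mod 7 = 2440 mod 7 = 4 -> Friday (Mon=0 ... Sun=6)
Days before April (Jan-Mar): 90 days
Weekday index = (4 + 90) mod 7 = 3

Thursday


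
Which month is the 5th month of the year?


Month 5 of 12

May


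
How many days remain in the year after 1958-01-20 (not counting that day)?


Day of year: 20 of 365
Remaining = 365 - 20

345 days


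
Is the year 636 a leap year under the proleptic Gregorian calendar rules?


Gregorian leap year rule: divisible by 4, but not by 100, unless also by 400.
636 is divisible by 4 but not 100 -> leap year

Yes


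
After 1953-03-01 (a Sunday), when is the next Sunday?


Current: Sunday
Target: Sunday
Days ahead: 7

Next Sunday: 1953-03-08


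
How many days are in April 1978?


April 1978

30 days


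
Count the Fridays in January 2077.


January 2077 has 31 days
Anchor: Jan 1, 2077. With p = 2077 - 1 = 2076: (p + p//4 - p//100 + p//400) mod 7 = (2076 + 519 - 20 + 5) mod 7 = 2580 mod 7 = 4 -> Friday (Mon=0 ... Sun=6)
January 1 is the anchor itself -> Friday
First Friday is January 1
Fridays: 1, 8, 15, 22, 29

5 Fridays


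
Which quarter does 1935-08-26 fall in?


Month: August (month 8)
Q1: Jan-Mar, Q2: Apr-Jun, Q3: Jul-Sep, Q4: Oct-Dec

Q3


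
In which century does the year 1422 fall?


Century = (year - 1) // 100 + 1
= (1422 - 1) // 100 + 1
= 1421 // 100 + 1
= 14 + 1

15th century


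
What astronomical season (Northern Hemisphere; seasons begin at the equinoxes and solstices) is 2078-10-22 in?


Date: October 22
Astronomical Autumn (approx.; exact equinox/solstice day varies by year): September 22 to December 20
October 22 falls within the Autumn window

Autumn


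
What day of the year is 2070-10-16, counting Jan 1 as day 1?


Date: October 16, 2070
Days in months 1 through 9: 273
Plus 16 days in October

Day of year: 289


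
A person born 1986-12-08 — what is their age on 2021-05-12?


Birth: 1986-12-08
Reference: 2021-05-12
Year difference: 2021 - 1986 = 35
Birthday not yet reached in 2021, subtract 1

34 years old


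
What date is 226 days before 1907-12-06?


Start: 1907-12-06, subtract 226 days
Back 6 days from December 6 reaches November 30, 1907 -> 220 left
November 1907 has 30 days -> back to October 31, 1907 -> 190 left
October 1907 has 31 days -> back to September 30, 1907 -> 159 left
September 1907 has 30 days -> back to August 31, 1907 -> 129 left
August 1907 has 31 days -> back to July 31, 1907 -> 98 left
July 1907 has 31 days -> back to June 30, 1907 -> 67 left
June 1907 has 30 days -> back to May 31, 1907 -> 37 left
May 1907 has 31 days -> back to April 30, 1907 -> 6 left
April 1907: 30 - 6 = 24 -> lands on April 24

Result: 1907-04-24


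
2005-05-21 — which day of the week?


Date: May 21, 2005
Anchor: Jan 1, 2005. With p = 2005 - 1 = 2004: (p + p//4 - p//100 + p//400) mod 7 = (2004 + 501 - 20 + 5) mod 7 = 2490 mod 7 = 5 -> Saturday (Mon=0 ... Sun=6)
Days before May (Jan-Apr): 120; offset = 120 + 21 - 1 = 140
Weekday index = (5 + 140) mod 7 = 5

Day of the week: Saturday


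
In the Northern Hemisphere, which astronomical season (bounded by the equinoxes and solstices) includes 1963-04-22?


Date: April 22
Astronomical Spring (approx.; exact equinox/solstice day varies by year): March 20 to June 20
April 22 falls within the Spring window

Spring


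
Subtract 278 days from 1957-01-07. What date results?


Start: 1957-01-07, subtract 278 days
Back 7 days from January 7 reaches December 31, 1956 -> 271 left
December 1956 has 31 days -> back to November 30, 1956 -> 240 left
November 1956 has 30 days -> back to October 31, 1956 -> 210 left
October 1956 has 31 days -> back to September 30, 1956 -> 179 left
September 1956 has 30 days -> back to August 31, 1956 -> 149 left
August 1956 has 31 days -> back to July 31, 1956 -> 118 left
July 1956 has 31 days -> back to June 30, 1956 -> 87 left
June 1956 has 30 days -> back to May 31, 1956 -> 57 left
May 1956 has 31 days -> back to April 30, 1956 -> 26 left
April 1956: 30 - 26 = 4 -> lands on April 4

Result: 1956-04-04


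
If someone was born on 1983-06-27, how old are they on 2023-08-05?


Birth: 1983-06-27
Reference: 2023-08-05
Year difference: 2023 - 1983 = 40

40 years old


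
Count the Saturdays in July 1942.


July 1942 has 31 days
Anchor: Jan 1, 1942. With p = 1942 - 1 = 1941: (p + p//4 - p//100 + p//400) mod 7 = (1941 + 485 - 19 + 4) mod 7 = 2411 mod 7 = 3 -> Thursday (Mon=0 ... Sun=6)
Days before July (Jan-Jun): 181; July 1 index = (3 + 181) mod 7 = 2 -> Wednesday
First Saturday is July 4
Saturdays: 4, 11, 18, 25

4 Saturdays


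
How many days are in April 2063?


April 2063

30 days


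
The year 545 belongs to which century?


Century = (year - 1) // 100 + 1
= (545 - 1) // 100 + 1
= 544 // 100 + 1
= 5 + 1

6th century


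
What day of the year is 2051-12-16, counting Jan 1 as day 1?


Date: December 16, 2051
Days in months 1 through 11: 334
Plus 16 days in December

Day of year: 350


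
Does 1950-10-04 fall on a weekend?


Anchor: Jan 1, 1950. With p = 1950 - 1 = 1949: (p + p//4 - p//100 + p//400) mod 7 = (1949 + 487 - 19 + 4) mod 7 = 2421 mod 7 = 6 -> Sunday (Mon=0 ... Sun=6)
Day of year: 277; offset = 276
Weekday index = (6 + 276) mod 7 = 2 -> Wednesday
Weekend days: Saturday, Sunday

No


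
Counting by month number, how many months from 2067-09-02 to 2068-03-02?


From September 2067 to March 2068
1 year * 12 = 12 months, minus 6 months = 6

6 months


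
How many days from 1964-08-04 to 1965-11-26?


From 1964-08-04 to 1965-11-26
1964-08-04: days before August = 31 + 29 + 31 + 30 + 31 + 30 + 31 = 213 (1964 is a leap year); day of year = 213 + 4 = 217
1965-11-26: days before November = 31 + 28 + 31 + 30 + 31 + 30 + 31 + 31 + 30 + 31 = 304 (1965 is not a leap year); day of year = 304 + 26 = 330
Rest of 1964: 366 - 217 = 149
Total = 149 + 330 = 479

479 days


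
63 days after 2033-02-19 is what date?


Start: 2033-02-19, add 63 days
February 2033 has 28 days: 28 - 19 = 9 days to February 28 -> 54 left
March 2033 has 31 days -> 23 left
April 2033: 23 <= 30 -> lands on April 23

Result: 2033-04-23


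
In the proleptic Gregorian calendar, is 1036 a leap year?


Gregorian leap year rule: divisible by 4, but not by 100, unless also by 400.
1036 is divisible by 4 but not 100 -> leap year

Yes


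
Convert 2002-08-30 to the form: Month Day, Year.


ISO 2002-08-30 parses as year=2002, month=08, day=30
Month 8 -> August

August 30, 2002


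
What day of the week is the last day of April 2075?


April 2075 has 30 days
Anchor: Jan 1, 2075. With p = 2075 - 1 = 2074: (p + p//4 - p//100 + p//400) mod 7 = (2074 + 518 - 20 + 5) mod 7 = 2577 mod 7 = 1 -> Tuesday (Mon=0 ... Sun=6)
Days before April (Jan-Mar): 90; April 1 index = (1 + 90) mod 7 = 0 -> Monday
Last day offset: 30 - 1 = 29 days
Weekday index = (0 + 29) mod 7 = 1

Tuesday, April 30


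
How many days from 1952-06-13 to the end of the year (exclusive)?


Day of year: 165 of 366
Remaining = 366 - 165

201 days


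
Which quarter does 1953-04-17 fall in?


Month: April (month 4)
Q1: Jan-Mar, Q2: Apr-Jun, Q3: Jul-Sep, Q4: Oct-Dec

Q2


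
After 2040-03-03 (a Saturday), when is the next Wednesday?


Current: Saturday
Target: Wednesday
Days ahead: 4

Next Wednesday: 2040-03-07


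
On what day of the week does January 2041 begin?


Target: January 1, 2041
Anchor: Jan 1, 2041. With p = 2041 - 1 = 2040: (p + p//4 - p//100 + p//400) mod 7 = (2040 + 510 - 20 + 5) mod 7 = 2535 mod 7 = 1 -> Tuesday (Mon=0 ... Sun=6)
Offset from anchor: 0 days
Weekday index = (1 + 0) mod 7 = 1

Tuesday


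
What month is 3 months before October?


October is month 10
10 - 3 = 7

July


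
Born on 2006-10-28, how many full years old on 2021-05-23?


Birth: 2006-10-28
Reference: 2021-05-23
Year difference: 2021 - 2006 = 15
Birthday not yet reached in 2021, subtract 1

14 years old


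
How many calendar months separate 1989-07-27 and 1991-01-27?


From July 1989 to January 1991
2 years * 12 = 24 months, minus 6 months = 18

18 months


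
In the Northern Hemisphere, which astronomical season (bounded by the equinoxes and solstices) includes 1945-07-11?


Date: July 11
Astronomical Summer (approx.; exact equinox/solstice day varies by year): June 21 to September 21
July 11 falls within the Summer window

Summer


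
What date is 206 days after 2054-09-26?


Start: 2054-09-26, add 206 days
September 2054 has 30 days: 30 - 26 = 4 days to September 30 -> 202 left
October 2054 has 31 days -> 171 left
November 2054 has 30 days -> 141 left
December 2054 has 31 days -> 110 left
January 2055 has 31 days -> 79 left
February 2055 has 28 days -> 51 left
March 2055 has 31 days -> 20 left
April 2055: 20 <= 30 -> lands on April 20

Result: 2055-04-20


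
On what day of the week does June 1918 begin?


Target: June 1, 1918
Anchor: Jan 1, 1918. With p = 1918 - 1 = 1917: (p + p//4 - p//100 + p//400) mod 7 = (1917 + 479 - 19 + 4) mod 7 = 2381 mod 7 = 1 -> Tuesday (Mon=0 ... Sun=6)
Days before June (Jan-May): 151 days
Weekday index = (1 + 151) mod 7 = 5

Saturday


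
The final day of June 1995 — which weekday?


June 1995 has 30 days
Anchor: Jan 1, 1995. With p = 1995 - 1 = 1994: (p + p//4 - p//100 + p//400) mod 7 = (1994 + 498 - 19 + 4) mod 7 = 2477 mod 7 = 6 -> Sunday (Mon=0 ... Sun=6)
Days before June (Jan-May): 151; June 1 index = (6 + 151) mod 7 = 3 -> Thursday
Last day offset: 30 - 1 = 29 days
Weekday index = (3 + 29) mod 7 = 4

Friday, June 30


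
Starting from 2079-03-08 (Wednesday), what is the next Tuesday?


Current: Wednesday
Target: Tuesday
Days ahead: 6

Next Tuesday: 2079-03-14


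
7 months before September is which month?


September is month 9
9 - 7 = 2

February


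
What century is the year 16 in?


Century = (year - 1) // 100 + 1
= (16 - 1) // 100 + 1
= 15 // 100 + 1
= 0 + 1

1st century


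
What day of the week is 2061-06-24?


Date: June 24, 2061
Anchor: Jan 1, 2061. With p = 2061 - 1 = 2060: (p + p//4 - p//100 + p//400) mod 7 = (2060 + 515 - 20 + 5) mod 7 = 2560 mod 7 = 5 -> Saturday (Mon=0 ... Sun=6)
Days before June (Jan-May): 151; offset = 151 + 24 - 1 = 174
Weekday index = (5 + 174) mod 7 = 4

Day of the week: Friday


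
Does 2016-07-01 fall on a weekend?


Anchor: Jan 1, 2016. With p = 2016 - 1 = 2015: (p + p//4 - p//100 + p//400) mod 7 = (2015 + 503 - 20 + 5) mod 7 = 2503 mod 7 = 4 -> Friday (Mon=0 ... Sun=6)
Day of year: 183; offset = 182
Weekday index = (4 + 182) mod 7 = 4 -> Friday
Weekend days: Saturday, Sunday

No


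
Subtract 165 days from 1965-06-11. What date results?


Start: 1965-06-11, subtract 165 days
Back 11 days from June 11 reaches May 31, 1965 -> 154 left
May 1965 has 31 days -> back to April 30, 1965 -> 123 left
April 1965 has 30 days -> back to March 31, 1965 -> 93 left
March 1965 has 31 days -> back to February 28, 1965 -> 62 left
February 1965 has 28 days -> back to January 31, 1965 -> 34 left
January 1965 has 31 days -> back to December 31, 1964 -> 3 left
December 1964: 31 - 3 = 28 -> lands on December 28

Result: 1964-12-28


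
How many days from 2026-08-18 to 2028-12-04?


From 2026-08-18 to 2028-12-04
2026-08-18: days before August = 31 + 28 + 31 + 30 + 31 + 30 + 31 = 212 (2026 is not a leap year); day of year = 212 + 18 = 230
2028-12-04: days before December = 31 + 29 + 31 + 30 + 31 + 30 + 31 + 31 + 30 + 31 + 30 = 335 (2028 is a leap year); day of year = 335 + 4 = 339
Rest of 2026: 365 - 230 = 135
Full years 2027 (365): 365
Total = 135 + 365 + 339 = 839

839 days


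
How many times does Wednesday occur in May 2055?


May 2055 has 31 days
Anchor: Jan 1, 2055. With p = 2055 - 1 = 2054: (p + p//4 - p//100 + p//400) mod 7 = (2054 + 513 - 20 + 5) mod 7 = 2552 mod 7 = 4 -> Friday (Mon=0 ... Sun=6)
Days before May (Jan-Apr): 120; May 1 index = (4 + 120) mod 7 = 5 -> Saturday
First Wednesday is May 5
Wednesdays: 5, 12, 19, 26

4 Wednesdays


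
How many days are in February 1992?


February 1992 (leap year: yes)

29 days


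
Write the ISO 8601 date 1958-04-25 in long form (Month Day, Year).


ISO 1958-04-25 parses as year=1958, month=04, day=25
Month 4 -> April

April 25, 1958


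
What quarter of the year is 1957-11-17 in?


Month: November (month 11)
Q1: Jan-Mar, Q2: Apr-Jun, Q3: Jul-Sep, Q4: Oct-Dec

Q4


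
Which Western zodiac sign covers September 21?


Date: September 21
Conventional tropical zodiac dates: Virgo from August 23 onward; Libra starts September 23
September 21 falls within the Virgo range

Virgo


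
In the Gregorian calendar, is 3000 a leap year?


Gregorian leap year rule: divisible by 4, but not by 100, unless also by 400.
3000 is divisible by 100 but not 400 -> not a leap year

No


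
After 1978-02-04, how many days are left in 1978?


Day of year: 35 of 365
Remaining = 365 - 35

330 days


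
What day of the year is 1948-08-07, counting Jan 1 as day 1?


Date: August 7, 1948
Days in months 1 through 7: 213
Plus 7 days in August

Day of year: 220


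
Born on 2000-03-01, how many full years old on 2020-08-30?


Birth: 2000-03-01
Reference: 2020-08-30
Year difference: 2020 - 2000 = 20

20 years old


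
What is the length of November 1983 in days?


November 1983

30 days


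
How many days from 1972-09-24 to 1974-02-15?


From 1972-09-24 to 1974-02-15
1972-09-24: days before September = 31 + 29 + 31 + 30 + 31 + 30 + 31 + 31 = 244 (1972 is a leap year); day of year = 244 + 24 = 268
1974-02-15: days before February = 31; day of year = 31 + 15 = 46
Rest of 1972: 366 - 268 = 98
Full years 1973 (365): 365
Total = 98 + 365 + 46 = 509

509 days


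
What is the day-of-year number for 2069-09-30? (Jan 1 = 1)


Date: September 30, 2069
Days in months 1 through 8: 243
Plus 30 days in September

Day of year: 273


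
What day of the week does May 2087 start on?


Target: May 1, 2087
Anchor: Jan 1, 2087. With p = 2087 - 1 = 2086: (p + p//4 - p//100 + p//400) mod 7 = (2086 + 521 - 20 + 5) mod 7 = 2592 mod 7 = 2 -> Wednesday (Mon=0 ... Sun=6)
Days before May (Jan-Apr): 120 days
Weekday index = (2 + 120) mod 7 = 3

Thursday


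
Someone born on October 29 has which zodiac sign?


Date: October 29
Conventional tropical zodiac dates: Scorpio from October 23 onward; Sagittarius starts November 22
October 29 falls within the Scorpio range

Scorpio


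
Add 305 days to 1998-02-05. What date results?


Start: 1998-02-05, add 305 days
February 1998 has 28 days: 28 - 5 = 23 days to February 28 -> 282 left
March 1998 has 31 days -> 251 left
April 1998 has 30 days -> 221 left
May 1998 has 31 days -> 190 left
June 1998 has 30 days -> 160 left
July 1998 has 31 days -> 129 left
August 1998 has 31 days -> 98 left
September 1998 has 30 days -> 68 left
October 1998 has 31 days -> 37 left
November 1998 has 30 days -> 7 left
December 1998: 7 <= 31 -> lands on December 7

Result: 1998-12-07


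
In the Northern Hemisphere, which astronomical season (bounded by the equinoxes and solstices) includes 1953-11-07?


Date: November 7
Astronomical Autumn (approx.; exact equinox/solstice day varies by year): September 22 to December 20
November 7 falls within the Autumn window

Autumn


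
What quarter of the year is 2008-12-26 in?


Month: December (month 12)
Q1: Jan-Mar, Q2: Apr-Jun, Q3: Jul-Sep, Q4: Oct-Dec

Q4


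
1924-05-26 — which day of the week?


Date: May 26, 1924
Anchor: Jan 1, 1924. With p = 1924 - 1 = 1923: (p + p//4 - p//100 + p//400) mod 7 = (1923 + 480 - 19 + 4) mod 7 = 2388 mod 7 = 1 -> Tuesday (Mon=0 ... Sun=6)
Days before May (Jan-Apr): 121; offset = 121 + 26 - 1 = 146
Weekday index = (1 + 146) mod 7 = 0

Day of the week: Monday


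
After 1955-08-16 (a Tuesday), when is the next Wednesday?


Current: Tuesday
Target: Wednesday
Days ahead: 1

Next Wednesday: 1955-08-17


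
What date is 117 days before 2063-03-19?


Start: 2063-03-19, subtract 117 days
Back 19 days from March 19 reaches February 28, 2063 -> 98 left
February 2063 has 28 days -> back to January 31, 2063 -> 70 left
January 2063 has 31 days -> back to December 31, 2062 -> 39 left
December 2062 has 31 days -> back to November 30, 2062 -> 8 left
November 2062: 30 - 8 = 22 -> lands on November 22

Result: 2062-11-22


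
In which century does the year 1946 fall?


Century = (year - 1) // 100 + 1
= (1946 - 1) // 100 + 1
= 1945 // 100 + 1
= 19 + 1

20th century


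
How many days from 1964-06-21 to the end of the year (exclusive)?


Day of year: 173 of 366
Remaining = 366 - 173

193 days


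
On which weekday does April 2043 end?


April 2043 has 30 days
Anchor: Jan 1, 2043. With p = 2043 - 1 = 2042: (p + p//4 - p//100 + p//400) mod 7 = (2042 + 510 - 20 + 5) mod 7 = 2537 mod 7 = 3 -> Thursday (Mon=0 ... Sun=6)
Days before April (Jan-Mar): 90; April 1 index = (3 + 90) mod 7 = 2 -> Wednesday
Last day offset: 30 - 1 = 29 days
Weekday index = (2 + 29) mod 7 = 3

Thursday, April 30


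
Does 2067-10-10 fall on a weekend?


Anchor: Jan 1, 2067. With p = 2067 - 1 = 2066: (p + p//4 - p//100 + p//400) mod 7 = (2066 + 516 - 20 + 5) mod 7 = 2567 mod 7 = 5 -> Saturday (Mon=0 ... Sun=6)
Day of year: 283; offset = 282
Weekday index = (5 + 282) mod 7 = 0 -> Monday
Weekend days: Saturday, Sunday

No


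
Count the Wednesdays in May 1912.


May 1912 has 31 days
Anchor: Jan 1, 1912. With p = 1912 - 1 = 1911: (p + p//4 - p//100 + p//400) mod 7 = (1911 + 477 - 19 + 4) mod 7 = 2373 mod 7 = 0 -> Monday (Mon=0 ... Sun=6)
Days before May (Jan-Apr): 121; May 1 index = (0 + 121) mod 7 = 2 -> Wednesday
First Wednesday is May 1
Wednesdays: 1, 8, 15, 22, 29

5 Wednesdays


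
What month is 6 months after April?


April is month 4
4 + 6 = 10

October


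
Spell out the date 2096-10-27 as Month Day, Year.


ISO 2096-10-27 parses as year=2096, month=10, day=27
Month 10 -> October

October 27, 2096


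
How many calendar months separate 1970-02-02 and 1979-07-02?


From February 1970 to July 1979
9 years * 12 = 108 months, plus 5 months = 113

113 months


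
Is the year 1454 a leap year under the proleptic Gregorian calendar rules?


Gregorian leap year rule: divisible by 4, but not by 100, unless also by 400.
1454 is not divisible by 4 -> not a leap year

No


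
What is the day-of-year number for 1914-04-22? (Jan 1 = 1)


Date: April 22, 1914
Days in months 1 through 3: 90
Plus 22 days in April

Day of year: 112


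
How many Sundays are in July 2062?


July 2062 has 31 days
Anchor: Jan 1, 2062. With p = 2062 - 1 = 2061: (p + p//4 - p//100 + p//400) mod 7 = (2061 + 515 - 20 + 5) mod 7 = 2561 mod 7 = 6 -> Sunday (Mon=0 ... Sun=6)
Days before July (Jan-Jun): 181; July 1 index = (6 + 181) mod 7 = 5 -> Saturday
First Sunday is July 2
Sundays: 2, 9, 16, 23, 30

5 Sundays


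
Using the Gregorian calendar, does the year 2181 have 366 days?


Gregorian leap year rule: divisible by 4, but not by 100, unless also by 400.
2181 is not divisible by 4 -> not a leap year

No


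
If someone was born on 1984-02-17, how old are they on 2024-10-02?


Birth: 1984-02-17
Reference: 2024-10-02
Year difference: 2024 - 1984 = 40

40 years old


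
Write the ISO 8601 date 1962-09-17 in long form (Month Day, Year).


ISO 1962-09-17 parses as year=1962, month=09, day=17
Month 9 -> September

September 17, 1962


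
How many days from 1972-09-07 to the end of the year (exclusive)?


Day of year: 251 of 366
Remaining = 366 - 251

115 days


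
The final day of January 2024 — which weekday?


January 2024 has 31 days
Anchor: Jan 1, 2024. With p = 2024 - 1 = 2023: (p + p//4 - p//100 + p//400) mod 7 = (2023 + 505 - 20 + 5) mod 7 = 2513 mod 7 = 0 -> Monday (Mon=0 ... Sun=6)
January 1 is the anchor itself -> Monday
Last day offset: 31 - 1 = 30 days
Weekday index = (0 + 30) mod 7 = 2

Wednesday, January 31


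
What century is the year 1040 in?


Century = (year - 1) // 100 + 1
= (1040 - 1) // 100 + 1
= 1039 // 100 + 1
= 10 + 1

11th century


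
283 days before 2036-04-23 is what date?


Start: 2036-04-23, subtract 283 days
Back 23 days from April 23 reaches March 31, 2036 -> 260 left
March 2036 has 31 days -> back to February 29, 2036 -> 229 left
February 2036 has 29 days -> back to January 31, 2036 -> 200 left
January 2036 has 31 days -> back to December 31, 2035 -> 169 left
December 2035 has 31 days -> back to November 30, 2035 -> 138 left
November 2035 has 30 days -> back to October 31, 2035 -> 108 left
October 2035 has 31 days -> back to September 30, 2035 -> 77 left
September 2035 has 30 days -> back to August 31, 2035 -> 47 left
August 2035 has 31 days -> back to July 31, 2035 -> 16 left
July 2035: 31 - 16 = 15 -> lands on July 15

Result: 2035-07-15


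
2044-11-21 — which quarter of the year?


Month: November (month 11)
Q1: Jan-Mar, Q2: Apr-Jun, Q3: Jul-Sep, Q4: Oct-Dec

Q4


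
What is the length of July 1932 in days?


July 1932

31 days


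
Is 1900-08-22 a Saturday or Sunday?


Anchor: Jan 1, 1900. With p = 1900 - 1 = 1899: (p + p//4 - p//100 + p//400) mod 7 = (1899 + 474 - 18 + 4) mod 7 = 2359 mod 7 = 0 -> Monday (Mon=0 ... Sun=6)
Day of year: 234; offset = 233
Weekday index = (0 + 233) mod 7 = 2 -> Wednesday
Weekend days: Saturday, Sunday

No


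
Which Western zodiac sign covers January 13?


Date: January 13
Conventional tropical zodiac dates: Capricorn from December 22 onward; Aquarius starts January 20
January 13 falls within the Capricorn range

Capricorn


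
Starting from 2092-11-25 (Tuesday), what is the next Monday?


Current: Tuesday
Target: Monday
Days ahead: 6

Next Monday: 2092-12-01


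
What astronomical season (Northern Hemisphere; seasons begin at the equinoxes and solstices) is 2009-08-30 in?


Date: August 30
Astronomical Summer (approx.; exact equinox/solstice day varies by year): June 21 to September 21
August 30 falls within the Summer window

Summer


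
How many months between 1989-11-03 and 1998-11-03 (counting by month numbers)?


From November 1989 to November 1998
9 years * 12 = 108 months = 108

108 months


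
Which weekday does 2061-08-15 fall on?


Date: August 15, 2061
Anchor: Jan 1, 2061. With p = 2061 - 1 = 2060: (p + p//4 - p//100 + p//400) mod 7 = (2060 + 515 - 20 + 5) mod 7 = 2560 mod 7 = 5 -> Saturday (Mon=0 ... Sun=6)
Days before August (Jan-Jul): 212; offset = 212 + 15 - 1 = 226
Weekday index = (5 + 226) mod 7 = 0

Day of the week: Monday


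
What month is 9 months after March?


March is month 3
3 + 9 = 12

December


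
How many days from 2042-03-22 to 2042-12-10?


From 2042-03-22 to 2042-12-10
2042-03-22: days before March = 31 + 28 = 59 (2042 is not a leap year); day of year = 59 + 22 = 81
2042-12-10: days before December = 31 + 28 + 31 + 30 + 31 + 30 + 31 + 31 + 30 + 31 + 30 = 334 (2042 is not a leap year); day of year = 334 + 10 = 344
Same year: 344 - 81 = 263

263 days


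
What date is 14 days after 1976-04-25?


Start: 1976-04-25, add 14 days
April 1976 has 30 days: 30 - 25 = 5 days to April 30 -> 9 left
May 1976: 9 <= 31 -> lands on May 9

Result: 1976-05-09


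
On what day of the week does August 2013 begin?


Target: August 1, 2013
Anchor: Jan 1, 2013. With p = 2013 - 1 = 2012: (p + p//4 - p//100 + p//400) mod 7 = (2012 + 503 - 20 + 5) mod 7 = 2500 mod 7 = 1 -> Tuesday (Mon=0 ... Sun=6)
Days before August (Jan-Jul): 212 days
Weekday index = (1 + 212) mod 7 = 3

Thursday


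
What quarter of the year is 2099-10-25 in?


Month: October (month 10)
Q1: Jan-Mar, Q2: Apr-Jun, Q3: Jul-Sep, Q4: Oct-Dec

Q4


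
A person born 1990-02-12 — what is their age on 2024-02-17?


Birth: 1990-02-12
Reference: 2024-02-17
Year difference: 2024 - 1990 = 34

34 years old


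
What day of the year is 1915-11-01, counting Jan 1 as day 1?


Date: November 1, 1915
Days in months 1 through 10: 304
Plus 1 days in November

Day of year: 305


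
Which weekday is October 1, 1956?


Target: October 1, 1956
Anchor: Jan 1, 1956. With p = 1956 - 1 = 1955: (p + p//4 - p//100 + p//400) mod 7 = (1955 + 488 - 19 + 4) mod 7 = 2428 mod 7 = 6 -> Sunday (Mon=0 ... Sun=6)
Days before October (Jan-Sep): 274 days
Weekday index = (6 + 274) mod 7 = 0

Monday


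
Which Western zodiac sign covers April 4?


Date: April 4
Conventional tropical zodiac dates: Aries from March 21 onward; Taurus starts April 20
April 4 falls within the Aries range

Aries


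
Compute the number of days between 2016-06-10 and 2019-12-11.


From 2016-06-10 to 2019-12-11
2016-06-10: days before June = 31 + 29 + 31 + 30 + 31 = 152 (2016 is a leap year); day of year = 152 + 10 = 162
2019-12-11: days before December = 31 + 28 + 31 + 30 + 31 + 30 + 31 + 31 + 30 + 31 + 30 = 334 (2019 is not a leap year); day of year = 334 + 11 = 345
Rest of 2016: 366 - 162 = 204
Full years 2017 (365), 2018 (365): 730
Total = 204 + 730 + 345 = 1279

1279 days


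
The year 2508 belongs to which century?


Century = (year - 1) // 100 + 1
= (2508 - 1) // 100 + 1
= 2507 // 100 + 1
= 25 + 1

26th century


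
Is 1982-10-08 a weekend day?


Anchor: Jan 1, 1982. With p = 1982 - 1 = 1981: (p + p//4 - p//100 + p//400) mod 7 = (1981 + 495 - 19 + 4) mod 7 = 2461 mod 7 = 4 -> Friday (Mon=0 ... Sun=6)
Day of year: 281; offset = 280
Weekday index = (4 + 280) mod 7 = 4 -> Friday
Weekend days: Saturday, Sunday

No


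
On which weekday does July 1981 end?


July 1981 has 31 days
Anchor: Jan 1, 1981. With p = 1981 - 1 = 1980: (p + p//4 - p//100 + p//400) mod 7 = (1980 + 495 - 19 + 4) mod 7 = 2460 mod 7 = 3 -> Thursday (Mon=0 ... Sun=6)
Days before July (Jan-Jun): 181; July 1 index = (3 + 181) mod 7 = 2 -> Wednesday
Last day offset: 31 - 1 = 30 days
Weekday index = (2 + 30) mod 7 = 4

Friday, July 31


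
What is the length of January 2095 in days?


January 2095

31 days


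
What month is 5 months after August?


August is month 8
8 + 5 = 13; wrap: 13 - 12 = 1

January


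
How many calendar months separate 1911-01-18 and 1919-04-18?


From January 1911 to April 1919
8 years * 12 = 96 months, plus 3 months = 99

99 months


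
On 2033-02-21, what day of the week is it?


Date: February 21, 2033
Anchor: Jan 1, 2033. With p = 2033 - 1 = 2032: (p + p//4 - p//100 + p//400) mod 7 = (2032 + 508 - 20 + 5) mod 7 = 2525 mod 7 = 5 -> Saturday (Mon=0 ... Sun=6)
Days before February (Jan): 31; offset = 31 + 21 - 1 = 51
Weekday index = (5 + 51) mod 7 = 0

Day of the week: Monday


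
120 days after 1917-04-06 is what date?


Start: 1917-04-06, add 120 days
April 1917 has 30 days: 30 - 6 = 24 days to April 30 -> 96 left
May 1917 has 31 days -> 65 left
June 1917 has 30 days -> 35 left
July 1917 has 31 days -> 4 left
August 1917: 4 <= 31 -> lands on August 4

Result: 1917-08-04


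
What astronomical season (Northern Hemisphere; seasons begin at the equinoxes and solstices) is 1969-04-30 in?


Date: April 30
Astronomical Spring (approx.; exact equinox/solstice day varies by year): March 20 to June 20
April 30 falls within the Spring window

Spring


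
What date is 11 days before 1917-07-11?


Start: 1917-07-11, subtract 11 days
Back 11 days from July 11 reaches June 30, 1917 -> 0 left
June 1917: 30 - 0 = 30 -> lands on June 30

Result: 1917-06-30


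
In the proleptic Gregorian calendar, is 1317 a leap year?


Gregorian leap year rule: divisible by 4, but not by 100, unless also by 400.
1317 is not divisible by 4 -> not a leap year

No


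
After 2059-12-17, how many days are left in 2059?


Day of year: 351 of 365
Remaining = 365 - 351

14 days


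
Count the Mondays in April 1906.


April 1906 has 30 days
Anchor: Jan 1, 1906. With p = 1906 - 1 = 1905: (p + p//4 - p//100 + p//400) mod 7 = (1905 + 476 - 19 + 4) mod 7 = 2366 mod 7 = 0 -> Monday (Mon=0 ... Sun=6)
Days before April (Jan-Mar): 90; April 1 index = (0 + 90) mod 7 = 6 -> Sunday
First Monday is April 2
Mondays: 2, 9, 16, 23, 30

5 Mondays


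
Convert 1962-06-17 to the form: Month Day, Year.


ISO 1962-06-17 parses as year=1962, month=06, day=17
Month 6 -> June

June 17, 1962


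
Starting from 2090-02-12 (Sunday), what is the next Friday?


Current: Sunday
Target: Friday
Days ahead: 5

Next Friday: 2090-02-17


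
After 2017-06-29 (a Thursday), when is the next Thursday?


Current: Thursday
Target: Thursday
Days ahead: 7

Next Thursday: 2017-07-06


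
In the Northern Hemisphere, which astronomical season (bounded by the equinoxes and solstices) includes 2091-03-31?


Date: March 31
Astronomical Spring (approx.; exact equinox/solstice day varies by year): March 20 to June 20
March 31 falls within the Spring window

Spring


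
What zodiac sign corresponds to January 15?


Date: January 15
Conventional tropical zodiac dates: Capricorn from December 22 onward; Aquarius starts January 20
January 15 falls within the Capricorn range

Capricorn


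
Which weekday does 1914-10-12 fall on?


Date: October 12, 1914
Anchor: Jan 1, 1914. With p = 1914 - 1 = 1913: (p + p//4 - p//100 + p//400) mod 7 = (1913 + 478 - 19 + 4) mod 7 = 2376 mod 7 = 3 -> Thursday (Mon=0 ... Sun=6)
Days before October (Jan-Sep): 273; offset = 273 + 12 - 1 = 284
Weekday index = (3 + 284) mod 7 = 0

Day of the week: Monday


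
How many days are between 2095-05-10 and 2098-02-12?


From 2095-05-10 to 2098-02-12
2095-05-10: days before May = 31 + 28 + 31 + 30 = 120 (2095 is not a leap year); day of year = 120 + 10 = 130
2098-02-12: days before February = 31; day of year = 31 + 12 = 43
Rest of 2095: 365 - 130 = 235
Full years 2096 (366), 2097 (365): 731
Total = 235 + 731 + 43 = 1009

1009 days


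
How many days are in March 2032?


March 2032

31 days


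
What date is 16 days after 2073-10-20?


Start: 2073-10-20, add 16 days
October 2073 has 31 days: 31 - 20 = 11 days to October 31 -> 5 left
November 2073: 5 <= 30 -> lands on November 5

Result: 2073-11-05


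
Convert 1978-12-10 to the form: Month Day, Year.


ISO 1978-12-10 parses as year=1978, month=12, day=10
Month 12 -> December

December 10, 1978


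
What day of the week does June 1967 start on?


Target: June 1, 1967
Anchor: Jan 1, 1967. With p = 1967 - 1 = 1966: (p + p//4 - p//100 + p//400) mod 7 = (1966 + 491 - 19 + 4) mod 7 = 2442 mod 7 = 6 -> Sunday (Mon=0 ... Sun=6)
Days before June (Jan-May): 151 days
Weekday index = (6 + 151) mod 7 = 3

Thursday


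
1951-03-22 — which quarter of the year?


Month: March (month 3)
Q1: Jan-Mar, Q2: Apr-Jun, Q3: Jul-Sep, Q4: Oct-Dec

Q1


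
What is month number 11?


Month 11 of 12

November


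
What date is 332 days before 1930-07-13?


Start: 1930-07-13, subtract 332 days
Back 13 days from July 13 reaches June 30, 1930 -> 319 left
June 1930 has 30 days -> back to May 31, 1930 -> 289 left
May 1930 has 31 days -> back to April 30, 1930 -> 258 left
April 1930 has 30 days -> back to March 31, 1930 -> 228 left
March 1930 has 31 days -> back to February 28, 1930 -> 197 left
February 1930 has 28 days -> back to January 31, 1930 -> 169 left
January 1930 has 31 days -> back to December 31, 1929 -> 138 left
December 1929 has 31 days -> back to November 30, 1929 -> 107 left
November 1929 has 30 days -> back to October 31, 1929 -> 77 left
October 1929 has 31 days -> back to September 30, 1929 -> 46 left
September 1929 has 30 days -> back to August 31, 1929 -> 16 left
August 1929: 31 - 16 = 15 -> lands on August 15

Result: 1929-08-15


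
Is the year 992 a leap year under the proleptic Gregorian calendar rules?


Gregorian leap year rule: divisible by 4, but not by 100, unless also by 400.
992 is divisible by 4 but not 100 -> leap year

Yes


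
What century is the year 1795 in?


Century = (year - 1) // 100 + 1
= (1795 - 1) // 100 + 1
= 1794 // 100 + 1
= 17 + 1

18th century


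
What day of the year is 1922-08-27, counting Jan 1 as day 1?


Date: August 27, 1922
Days in months 1 through 7: 212
Plus 27 days in August

Day of year: 239


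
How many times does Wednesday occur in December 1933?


December 1933 has 31 days
Anchor: Jan 1, 1933. With p = 1933 - 1 = 1932: (p + p//4 - p//100 + p//400) mod 7 = (1932 + 483 - 19 + 4) mod 7 = 2400 mod 7 = 6 -> Sunday (Mon=0 ... Sun=6)
Days before December (Jan-Nov): 334; December 1 index = (6 + 334) mod 7 = 4 -> Friday
First Wednesday is December 6
Wednesdays: 6, 13, 20, 27

4 Wednesdays


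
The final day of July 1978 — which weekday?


July 1978 has 31 days
Anchor: Jan 1, 1978. With p = 1978 - 1 = 1977: (p + p//4 - p//100 + p//400) mod 7 = (1977 + 494 - 19 + 4) mod 7 = 2456 mod 7 = 6 -> Sunday (Mon=0 ... Sun=6)
Days before July (Jan-Jun): 181; July 1 index = (6 + 181) mod 7 = 5 -> Saturday
Last day offset: 31 - 1 = 30 days
Weekday index = (5 + 30) mod 7 = 0

Monday, July 31


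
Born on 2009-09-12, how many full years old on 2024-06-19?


Birth: 2009-09-12
Reference: 2024-06-19
Year difference: 2024 - 2009 = 15
Birthday not yet reached in 2024, subtract 1

14 years old


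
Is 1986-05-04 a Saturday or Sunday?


Anchor: Jan 1, 1986. With p = 1986 - 1 = 1985: (p + p//4 - p//100 + p//400) mod 7 = (1985 + 496 - 19 + 4) mod 7 = 2466 mod 7 = 2 -> Wednesday (Mon=0 ... Sun=6)
Day of year: 124; offset = 123
Weekday index = (2 + 123) mod 7 = 6 -> Sunday
Weekend days: Saturday, Sunday

Yes


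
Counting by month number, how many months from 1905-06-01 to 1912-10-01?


From June 1905 to October 1912
7 years * 12 = 84 months, plus 4 months = 88

88 months


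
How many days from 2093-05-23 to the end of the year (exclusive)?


Day of year: 143 of 365
Remaining = 365 - 143

222 days


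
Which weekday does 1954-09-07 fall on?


Date: September 7, 1954
Anchor: Jan 1, 1954. With p = 1954 - 1 = 1953: (p + p//4 - p//100 + p//400) mod 7 = (1953 + 488 - 19 + 4) mod 7 = 2426 mod 7 = 4 -> Friday (Mon=0 ... Sun=6)
Days before September (Jan-Aug): 243; offset = 243 + 7 - 1 = 249
Weekday index = (4 + 249) mod 7 = 1

Day of the week: Tuesday
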